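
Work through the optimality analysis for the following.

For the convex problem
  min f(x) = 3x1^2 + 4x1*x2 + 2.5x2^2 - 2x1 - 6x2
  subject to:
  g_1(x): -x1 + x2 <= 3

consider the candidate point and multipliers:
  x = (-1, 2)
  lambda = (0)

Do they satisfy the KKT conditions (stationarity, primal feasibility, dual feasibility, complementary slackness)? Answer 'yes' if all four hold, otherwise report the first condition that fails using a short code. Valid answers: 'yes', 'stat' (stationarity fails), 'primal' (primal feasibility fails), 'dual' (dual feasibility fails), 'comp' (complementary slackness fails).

Gradient of f: grad f(x) = Q x + c = (0, 0)
Constraint values g_i(x) = a_i^T x - b_i:
  g_1((-1, 2)) = 0
Stationarity residual: grad f(x) + sum_i lambda_i a_i = (0, 0)
  -> stationarity OK
Primal feasibility (all g_i <= 0): OK
Dual feasibility (all lambda_i >= 0): OK
Complementary slackness (lambda_i * g_i(x) = 0 for all i): OK

Verdict: yes, KKT holds.

yes


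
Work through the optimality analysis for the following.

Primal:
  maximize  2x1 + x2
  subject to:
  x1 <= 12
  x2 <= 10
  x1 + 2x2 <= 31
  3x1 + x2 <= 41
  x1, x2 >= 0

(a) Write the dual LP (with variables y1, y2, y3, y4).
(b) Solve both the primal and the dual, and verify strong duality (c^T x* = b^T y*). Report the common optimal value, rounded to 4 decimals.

The standard primal-dual pair for 'max c^T x s.t. A x <= b, x >= 0' is:
  Dual:  min b^T y  s.t.  A^T y >= c,  y >= 0.

So the dual LP is:
  minimize  12y1 + 10y2 + 31y3 + 41y4
  subject to:
    y1 + y3 + 3y4 >= 2
    y2 + 2y3 + y4 >= 1
    y1, y2, y3, y4 >= 0

Solving the primal: x* = (10.3333, 10).
  primal value c^T x* = 30.6667.
Solving the dual: y* = (0, 0.3333, 0, 0.6667).
  dual value b^T y* = 30.6667.
Strong duality: c^T x* = b^T y*. Confirmed.

30.6667


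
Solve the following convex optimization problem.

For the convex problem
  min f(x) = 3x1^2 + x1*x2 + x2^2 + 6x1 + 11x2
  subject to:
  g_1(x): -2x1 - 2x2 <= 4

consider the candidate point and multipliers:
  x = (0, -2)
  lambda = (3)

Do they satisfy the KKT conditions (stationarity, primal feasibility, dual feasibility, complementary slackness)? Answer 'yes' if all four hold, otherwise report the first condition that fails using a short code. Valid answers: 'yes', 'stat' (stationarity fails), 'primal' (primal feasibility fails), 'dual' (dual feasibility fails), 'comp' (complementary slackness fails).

Gradient of f: grad f(x) = Q x + c = (4, 7)
Constraint values g_i(x) = a_i^T x - b_i:
  g_1((0, -2)) = 0
Stationarity residual: grad f(x) + sum_i lambda_i a_i = (-2, 1)
  -> stationarity FAILS
Primal feasibility (all g_i <= 0): OK
Dual feasibility (all lambda_i >= 0): OK
Complementary slackness (lambda_i * g_i(x) = 0 for all i): OK

Verdict: the first failing condition is stationarity -> stat.

stat


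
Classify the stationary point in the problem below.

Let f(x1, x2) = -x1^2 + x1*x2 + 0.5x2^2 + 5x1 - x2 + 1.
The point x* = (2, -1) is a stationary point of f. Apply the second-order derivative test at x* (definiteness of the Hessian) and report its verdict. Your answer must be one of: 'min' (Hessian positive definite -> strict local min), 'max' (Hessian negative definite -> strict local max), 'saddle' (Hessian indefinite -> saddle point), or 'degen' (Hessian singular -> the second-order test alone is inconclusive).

Compute the Hessian H = grad^2 f:
  H = [[-2, 1], [1, 1]]
Verify stationarity: grad f(x*) = H x* + g = (0, 0).
Eigenvalues of H: -2.3028, 1.3028.
Eigenvalues have mixed signs, so H is indefinite -> x* is a saddle point.

saddle


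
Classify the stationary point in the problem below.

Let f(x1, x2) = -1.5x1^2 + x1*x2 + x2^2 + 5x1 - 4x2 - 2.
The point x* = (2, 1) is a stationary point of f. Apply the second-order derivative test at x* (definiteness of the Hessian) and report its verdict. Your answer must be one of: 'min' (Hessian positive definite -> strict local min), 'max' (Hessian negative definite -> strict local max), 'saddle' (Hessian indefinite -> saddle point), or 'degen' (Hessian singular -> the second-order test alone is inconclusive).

Compute the Hessian H = grad^2 f:
  H = [[-3, 1], [1, 2]]
Verify stationarity: grad f(x*) = H x* + g = (0, 0).
Eigenvalues of H: -3.1926, 2.1926.
Eigenvalues have mixed signs, so H is indefinite -> x* is a saddle point.

saddle


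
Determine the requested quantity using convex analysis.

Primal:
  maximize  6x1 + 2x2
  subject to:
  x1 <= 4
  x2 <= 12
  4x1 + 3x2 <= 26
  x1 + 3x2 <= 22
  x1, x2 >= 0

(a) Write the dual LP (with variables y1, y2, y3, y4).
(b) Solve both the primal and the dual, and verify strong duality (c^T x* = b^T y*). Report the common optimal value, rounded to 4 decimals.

The standard primal-dual pair for 'max c^T x s.t. A x <= b, x >= 0' is:
  Dual:  min b^T y  s.t.  A^T y >= c,  y >= 0.

So the dual LP is:
  minimize  4y1 + 12y2 + 26y3 + 22y4
  subject to:
    y1 + 4y3 + y4 >= 6
    y2 + 3y3 + 3y4 >= 2
    y1, y2, y3, y4 >= 0

Solving the primal: x* = (4, 3.3333).
  primal value c^T x* = 30.6667.
Solving the dual: y* = (3.3333, 0, 0.6667, 0).
  dual value b^T y* = 30.6667.
Strong duality: c^T x* = b^T y*. Confirmed.

30.6667


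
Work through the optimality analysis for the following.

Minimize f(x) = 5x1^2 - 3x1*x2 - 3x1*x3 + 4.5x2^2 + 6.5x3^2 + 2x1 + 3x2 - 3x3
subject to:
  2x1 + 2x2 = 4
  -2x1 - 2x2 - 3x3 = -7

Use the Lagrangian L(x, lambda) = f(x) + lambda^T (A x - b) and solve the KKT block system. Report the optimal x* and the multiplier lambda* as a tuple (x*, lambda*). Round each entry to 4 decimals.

Form the Lagrangian:
  L(x, lambda) = (1/2) x^T Q x + c^T x + lambda^T (A x - b)
Stationarity (grad_x L = 0): Q x + c + A^T lambda = 0.
Primal feasibility: A x = b.

This gives the KKT block system:
  [ Q   A^T ] [ x     ]   [-c ]
  [ A    0  ] [ lambda ] = [ b ]

Solving the linear system:
  x*      = (1.12, 0.88, 1)
  lambda* = (-1.5667, 2.2133)
  f(x*)   = 11.82

x* = (1.12, 0.88, 1), lambda* = (-1.5667, 2.2133)


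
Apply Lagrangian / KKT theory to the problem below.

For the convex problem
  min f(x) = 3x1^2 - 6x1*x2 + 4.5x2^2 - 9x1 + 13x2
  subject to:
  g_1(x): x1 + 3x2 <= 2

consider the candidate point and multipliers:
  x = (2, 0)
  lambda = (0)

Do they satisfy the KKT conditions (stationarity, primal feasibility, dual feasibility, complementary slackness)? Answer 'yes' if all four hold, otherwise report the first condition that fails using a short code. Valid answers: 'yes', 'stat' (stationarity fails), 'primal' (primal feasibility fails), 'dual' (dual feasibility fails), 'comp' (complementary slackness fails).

Gradient of f: grad f(x) = Q x + c = (3, 1)
Constraint values g_i(x) = a_i^T x - b_i:
  g_1((2, 0)) = 0
Stationarity residual: grad f(x) + sum_i lambda_i a_i = (3, 1)
  -> stationarity FAILS
Primal feasibility (all g_i <= 0): OK
Dual feasibility (all lambda_i >= 0): OK
Complementary slackness (lambda_i * g_i(x) = 0 for all i): OK

Verdict: the first failing condition is stationarity -> stat.

stat


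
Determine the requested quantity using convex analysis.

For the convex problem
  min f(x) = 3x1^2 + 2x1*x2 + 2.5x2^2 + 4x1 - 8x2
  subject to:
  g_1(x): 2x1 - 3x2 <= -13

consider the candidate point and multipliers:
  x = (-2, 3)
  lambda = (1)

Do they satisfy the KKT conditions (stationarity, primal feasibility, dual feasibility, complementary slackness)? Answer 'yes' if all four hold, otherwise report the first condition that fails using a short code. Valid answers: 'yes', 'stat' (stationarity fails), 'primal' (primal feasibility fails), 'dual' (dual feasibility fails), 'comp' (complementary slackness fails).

Gradient of f: grad f(x) = Q x + c = (-2, 3)
Constraint values g_i(x) = a_i^T x - b_i:
  g_1((-2, 3)) = 0
Stationarity residual: grad f(x) + sum_i lambda_i a_i = (0, 0)
  -> stationarity OK
Primal feasibility (all g_i <= 0): OK
Dual feasibility (all lambda_i >= 0): OK
Complementary slackness (lambda_i * g_i(x) = 0 for all i): OK

Verdict: yes, KKT holds.

yes


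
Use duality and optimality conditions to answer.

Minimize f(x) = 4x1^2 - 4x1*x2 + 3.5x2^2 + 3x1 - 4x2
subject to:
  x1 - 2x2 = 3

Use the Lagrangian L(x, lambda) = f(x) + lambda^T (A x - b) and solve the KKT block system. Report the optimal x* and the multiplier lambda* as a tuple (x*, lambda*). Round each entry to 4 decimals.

Form the Lagrangian:
  L(x, lambda) = (1/2) x^T Q x + c^T x + lambda^T (A x - b)
Stationarity (grad_x L = 0): Q x + c + A^T lambda = 0.
Primal feasibility: A x = b.

This gives the KKT block system:
  [ Q   A^T ] [ x     ]   [-c ]
  [ A    0  ] [ lambda ] = [ b ]

Solving the linear system:
  x*      = (-0.3043, -1.6522)
  lambda* = (-7.1739)
  f(x*)   = 13.6087

x* = (-0.3043, -1.6522), lambda* = (-7.1739)


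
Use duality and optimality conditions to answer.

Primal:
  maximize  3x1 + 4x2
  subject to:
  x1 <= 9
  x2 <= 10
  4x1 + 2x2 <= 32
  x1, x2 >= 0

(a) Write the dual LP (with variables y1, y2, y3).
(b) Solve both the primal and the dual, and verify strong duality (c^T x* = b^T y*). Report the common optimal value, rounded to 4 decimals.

The standard primal-dual pair for 'max c^T x s.t. A x <= b, x >= 0' is:
  Dual:  min b^T y  s.t.  A^T y >= c,  y >= 0.

So the dual LP is:
  minimize  9y1 + 10y2 + 32y3
  subject to:
    y1 + 4y3 >= 3
    y2 + 2y3 >= 4
    y1, y2, y3 >= 0

Solving the primal: x* = (3, 10).
  primal value c^T x* = 49.
Solving the dual: y* = (0, 2.5, 0.75).
  dual value b^T y* = 49.
Strong duality: c^T x* = b^T y*. Confirmed.

49


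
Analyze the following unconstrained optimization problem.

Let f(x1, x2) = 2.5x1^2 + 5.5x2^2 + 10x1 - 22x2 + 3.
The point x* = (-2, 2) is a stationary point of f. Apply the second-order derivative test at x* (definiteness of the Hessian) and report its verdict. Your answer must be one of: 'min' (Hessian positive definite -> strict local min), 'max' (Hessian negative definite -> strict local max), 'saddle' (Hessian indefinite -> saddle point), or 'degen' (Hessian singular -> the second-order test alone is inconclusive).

Compute the Hessian H = grad^2 f:
  H = [[5, 0], [0, 11]]
Verify stationarity: grad f(x*) = H x* + g = (0, 0).
Eigenvalues of H: 5, 11.
Both eigenvalues > 0, so H is positive definite -> x* is a strict local min.

min


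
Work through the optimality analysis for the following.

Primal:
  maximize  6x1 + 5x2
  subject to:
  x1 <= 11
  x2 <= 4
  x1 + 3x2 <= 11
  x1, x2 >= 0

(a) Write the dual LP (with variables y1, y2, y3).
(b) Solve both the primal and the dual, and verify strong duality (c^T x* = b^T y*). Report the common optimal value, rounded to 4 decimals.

The standard primal-dual pair for 'max c^T x s.t. A x <= b, x >= 0' is:
  Dual:  min b^T y  s.t.  A^T y >= c,  y >= 0.

So the dual LP is:
  minimize  11y1 + 4y2 + 11y3
  subject to:
    y1 + y3 >= 6
    y2 + 3y3 >= 5
    y1, y2, y3 >= 0

Solving the primal: x* = (11, 0).
  primal value c^T x* = 66.
Solving the dual: y* = (4.3333, 0, 1.6667).
  dual value b^T y* = 66.
Strong duality: c^T x* = b^T y*. Confirmed.

66


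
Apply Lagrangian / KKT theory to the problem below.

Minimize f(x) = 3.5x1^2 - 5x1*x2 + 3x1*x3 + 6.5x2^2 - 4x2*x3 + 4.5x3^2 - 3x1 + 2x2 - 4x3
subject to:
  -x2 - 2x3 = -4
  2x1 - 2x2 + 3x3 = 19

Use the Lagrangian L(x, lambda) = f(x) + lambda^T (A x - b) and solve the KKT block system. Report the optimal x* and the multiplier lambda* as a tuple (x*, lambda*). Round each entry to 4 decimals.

Form the Lagrangian:
  L(x, lambda) = (1/2) x^T Q x + c^T x + lambda^T (A x - b)
Stationarity (grad_x L = 0): Q x + c + A^T lambda = 0.
Primal feasibility: A x = b.

This gives the KKT block system:
  [ Q   A^T ] [ x     ]   [-c ]
  [ A    0  ] [ lambda ] = [ b ]

Solving the linear system:
  x*      = (3.6098, -1.6516, 2.8258)
  lambda* = (-9.8188, -19.5017)
  f(x*)   = 152.9111

x* = (3.6098, -1.6516, 2.8258), lambda* = (-9.8188, -19.5017)


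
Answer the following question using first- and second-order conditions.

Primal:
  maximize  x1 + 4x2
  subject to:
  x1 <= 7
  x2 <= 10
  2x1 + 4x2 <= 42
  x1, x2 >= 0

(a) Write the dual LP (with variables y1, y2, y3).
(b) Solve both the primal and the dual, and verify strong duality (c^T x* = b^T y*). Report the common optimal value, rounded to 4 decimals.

The standard primal-dual pair for 'max c^T x s.t. A x <= b, x >= 0' is:
  Dual:  min b^T y  s.t.  A^T y >= c,  y >= 0.

So the dual LP is:
  minimize  7y1 + 10y2 + 42y3
  subject to:
    y1 + 2y3 >= 1
    y2 + 4y3 >= 4
    y1, y2, y3 >= 0

Solving the primal: x* = (1, 10).
  primal value c^T x* = 41.
Solving the dual: y* = (0, 2, 0.5).
  dual value b^T y* = 41.
Strong duality: c^T x* = b^T y*. Confirmed.

41


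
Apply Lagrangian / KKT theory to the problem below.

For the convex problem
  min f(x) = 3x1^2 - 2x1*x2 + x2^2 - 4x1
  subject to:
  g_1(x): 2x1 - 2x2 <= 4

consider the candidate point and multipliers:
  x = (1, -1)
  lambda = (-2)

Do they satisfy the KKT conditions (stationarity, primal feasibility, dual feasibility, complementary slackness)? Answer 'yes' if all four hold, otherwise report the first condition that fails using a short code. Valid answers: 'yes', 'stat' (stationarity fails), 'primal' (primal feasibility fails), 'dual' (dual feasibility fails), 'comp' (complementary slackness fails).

Gradient of f: grad f(x) = Q x + c = (4, -4)
Constraint values g_i(x) = a_i^T x - b_i:
  g_1((1, -1)) = 0
Stationarity residual: grad f(x) + sum_i lambda_i a_i = (0, 0)
  -> stationarity OK
Primal feasibility (all g_i <= 0): OK
Dual feasibility (all lambda_i >= 0): FAILS
Complementary slackness (lambda_i * g_i(x) = 0 for all i): OK

Verdict: the first failing condition is dual_feasibility -> dual.

dual


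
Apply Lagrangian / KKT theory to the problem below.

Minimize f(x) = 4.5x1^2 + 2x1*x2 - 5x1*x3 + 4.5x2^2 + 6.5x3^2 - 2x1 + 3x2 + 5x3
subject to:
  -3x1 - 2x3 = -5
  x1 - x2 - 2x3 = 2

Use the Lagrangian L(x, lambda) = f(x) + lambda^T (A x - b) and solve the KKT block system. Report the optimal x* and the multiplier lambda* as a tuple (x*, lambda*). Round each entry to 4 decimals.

Form the Lagrangian:
  L(x, lambda) = (1/2) x^T Q x + c^T x + lambda^T (A x - b)
Stationarity (grad_x L = 0): Q x + c + A^T lambda = 0.
Primal feasibility: A x = b.

This gives the KKT block system:
  [ Q   A^T ] [ x     ]   [-c ]
  [ A    0  ] [ lambda ] = [ b ]

Solving the linear system:
  x*      = (1.5229, -0.9086, 0.2157)
  lambda* = (2.2263, -2.1313)
  f(x*)   = 5.3505

x* = (1.5229, -0.9086, 0.2157), lambda* = (2.2263, -2.1313)


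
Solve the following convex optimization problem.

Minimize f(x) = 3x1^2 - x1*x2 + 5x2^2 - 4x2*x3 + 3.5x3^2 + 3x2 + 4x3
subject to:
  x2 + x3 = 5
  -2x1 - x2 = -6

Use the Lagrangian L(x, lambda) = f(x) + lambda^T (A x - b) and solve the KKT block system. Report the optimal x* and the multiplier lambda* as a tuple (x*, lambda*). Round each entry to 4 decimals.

Form the Lagrangian:
  L(x, lambda) = (1/2) x^T Q x + c^T x + lambda^T (A x - b)
Stationarity (grad_x L = 0): Q x + c + A^T lambda = 0.
Primal feasibility: A x = b.

This gives the KKT block system:
  [ Q   A^T ] [ x     ]   [-c ]
  [ A    0  ] [ lambda ] = [ b ]

Solving the linear system:
  x*      = (1.7636, 2.4727, 2.5273)
  lambda* = (-11.8, 4.0545)
  f(x*)   = 50.4273

x* = (1.7636, 2.4727, 2.5273), lambda* = (-11.8, 4.0545)


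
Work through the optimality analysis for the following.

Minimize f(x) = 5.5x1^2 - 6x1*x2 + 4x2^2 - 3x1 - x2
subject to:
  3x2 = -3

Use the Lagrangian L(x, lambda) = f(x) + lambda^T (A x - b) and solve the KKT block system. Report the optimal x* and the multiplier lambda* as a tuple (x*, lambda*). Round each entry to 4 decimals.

Form the Lagrangian:
  L(x, lambda) = (1/2) x^T Q x + c^T x + lambda^T (A x - b)
Stationarity (grad_x L = 0): Q x + c + A^T lambda = 0.
Primal feasibility: A x = b.

This gives the KKT block system:
  [ Q   A^T ] [ x     ]   [-c ]
  [ A    0  ] [ lambda ] = [ b ]

Solving the linear system:
  x*      = (-0.2727, -1)
  lambda* = (2.4545)
  f(x*)   = 4.5909

x* = (-0.2727, -1), lambda* = (2.4545)


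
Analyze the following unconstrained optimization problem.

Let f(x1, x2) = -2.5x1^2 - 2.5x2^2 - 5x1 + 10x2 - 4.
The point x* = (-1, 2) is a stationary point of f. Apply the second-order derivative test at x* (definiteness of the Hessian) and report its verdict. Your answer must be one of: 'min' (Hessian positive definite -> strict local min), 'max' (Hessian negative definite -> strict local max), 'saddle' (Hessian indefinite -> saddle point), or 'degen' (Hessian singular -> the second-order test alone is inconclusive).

Compute the Hessian H = grad^2 f:
  H = [[-5, 0], [0, -5]]
Verify stationarity: grad f(x*) = H x* + g = (0, 0).
Eigenvalues of H: -5, -5.
Both eigenvalues < 0, so H is negative definite -> x* is a strict local max.

max


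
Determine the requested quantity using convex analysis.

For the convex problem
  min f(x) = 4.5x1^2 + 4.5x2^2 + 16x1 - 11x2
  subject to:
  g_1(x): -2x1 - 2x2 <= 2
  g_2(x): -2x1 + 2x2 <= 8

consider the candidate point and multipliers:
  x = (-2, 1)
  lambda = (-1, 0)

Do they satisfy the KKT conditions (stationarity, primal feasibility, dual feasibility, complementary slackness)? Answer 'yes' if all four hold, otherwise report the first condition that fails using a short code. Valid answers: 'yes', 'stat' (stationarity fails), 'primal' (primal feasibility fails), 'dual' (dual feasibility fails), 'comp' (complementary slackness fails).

Gradient of f: grad f(x) = Q x + c = (-2, -2)
Constraint values g_i(x) = a_i^T x - b_i:
  g_1((-2, 1)) = 0
  g_2((-2, 1)) = -2
Stationarity residual: grad f(x) + sum_i lambda_i a_i = (0, 0)
  -> stationarity OK
Primal feasibility (all g_i <= 0): OK
Dual feasibility (all lambda_i >= 0): FAILS
Complementary slackness (lambda_i * g_i(x) = 0 for all i): OK

Verdict: the first failing condition is dual_feasibility -> dual.

dual


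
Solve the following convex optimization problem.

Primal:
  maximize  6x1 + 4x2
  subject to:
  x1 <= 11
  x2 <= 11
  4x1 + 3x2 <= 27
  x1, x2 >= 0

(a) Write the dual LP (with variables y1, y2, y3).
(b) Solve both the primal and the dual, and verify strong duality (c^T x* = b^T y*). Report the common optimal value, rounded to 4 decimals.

The standard primal-dual pair for 'max c^T x s.t. A x <= b, x >= 0' is:
  Dual:  min b^T y  s.t.  A^T y >= c,  y >= 0.

So the dual LP is:
  minimize  11y1 + 11y2 + 27y3
  subject to:
    y1 + 4y3 >= 6
    y2 + 3y3 >= 4
    y1, y2, y3 >= 0

Solving the primal: x* = (6.75, 0).
  primal value c^T x* = 40.5.
Solving the dual: y* = (0, 0, 1.5).
  dual value b^T y* = 40.5.
Strong duality: c^T x* = b^T y*. Confirmed.

40.5


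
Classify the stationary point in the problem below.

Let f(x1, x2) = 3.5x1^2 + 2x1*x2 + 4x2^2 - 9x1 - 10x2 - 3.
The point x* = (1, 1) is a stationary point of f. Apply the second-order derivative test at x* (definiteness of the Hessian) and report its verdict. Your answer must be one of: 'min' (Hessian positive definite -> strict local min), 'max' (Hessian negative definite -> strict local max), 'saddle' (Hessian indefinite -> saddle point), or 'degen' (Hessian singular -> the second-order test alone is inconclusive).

Compute the Hessian H = grad^2 f:
  H = [[7, 2], [2, 8]]
Verify stationarity: grad f(x*) = H x* + g = (0, 0).
Eigenvalues of H: 5.4384, 9.5616.
Both eigenvalues > 0, so H is positive definite -> x* is a strict local min.

min


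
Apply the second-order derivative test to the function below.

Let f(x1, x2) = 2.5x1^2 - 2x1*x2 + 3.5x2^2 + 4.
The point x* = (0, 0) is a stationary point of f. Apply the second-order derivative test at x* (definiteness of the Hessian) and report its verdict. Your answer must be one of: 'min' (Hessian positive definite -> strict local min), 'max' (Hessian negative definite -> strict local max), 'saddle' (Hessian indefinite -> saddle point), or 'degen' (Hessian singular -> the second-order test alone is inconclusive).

Compute the Hessian H = grad^2 f:
  H = [[5, -2], [-2, 7]]
Verify stationarity: grad f(x*) = H x* + g = (0, 0).
Eigenvalues of H: 3.7639, 8.2361.
Both eigenvalues > 0, so H is positive definite -> x* is a strict local min.

min


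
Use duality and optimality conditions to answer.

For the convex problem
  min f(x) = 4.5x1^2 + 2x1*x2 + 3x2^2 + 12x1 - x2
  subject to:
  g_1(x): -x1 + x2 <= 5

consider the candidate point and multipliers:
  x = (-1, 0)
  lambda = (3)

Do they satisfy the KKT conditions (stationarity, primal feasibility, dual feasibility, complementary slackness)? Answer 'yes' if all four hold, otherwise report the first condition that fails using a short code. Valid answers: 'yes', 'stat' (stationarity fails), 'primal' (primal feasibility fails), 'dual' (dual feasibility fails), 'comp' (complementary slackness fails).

Gradient of f: grad f(x) = Q x + c = (3, -3)
Constraint values g_i(x) = a_i^T x - b_i:
  g_1((-1, 0)) = -4
Stationarity residual: grad f(x) + sum_i lambda_i a_i = (0, 0)
  -> stationarity OK
Primal feasibility (all g_i <= 0): OK
Dual feasibility (all lambda_i >= 0): OK
Complementary slackness (lambda_i * g_i(x) = 0 for all i): FAILS

Verdict: the first failing condition is complementary_slackness -> comp.

comp


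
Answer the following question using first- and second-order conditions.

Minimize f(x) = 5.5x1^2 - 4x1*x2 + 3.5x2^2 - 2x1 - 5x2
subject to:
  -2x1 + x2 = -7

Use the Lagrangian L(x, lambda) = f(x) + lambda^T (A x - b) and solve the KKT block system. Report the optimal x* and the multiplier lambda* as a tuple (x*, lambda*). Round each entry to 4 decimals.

Form the Lagrangian:
  L(x, lambda) = (1/2) x^T Q x + c^T x + lambda^T (A x - b)
Stationarity (grad_x L = 0): Q x + c + A^T lambda = 0.
Primal feasibility: A x = b.

This gives the KKT block system:
  [ Q   A^T ] [ x     ]   [-c ]
  [ A    0  ] [ lambda ] = [ b ]

Solving the linear system:
  x*      = (3.5652, 0.1304)
  lambda* = (18.3478)
  f(x*)   = 60.3261

x* = (3.5652, 0.1304), lambda* = (18.3478)


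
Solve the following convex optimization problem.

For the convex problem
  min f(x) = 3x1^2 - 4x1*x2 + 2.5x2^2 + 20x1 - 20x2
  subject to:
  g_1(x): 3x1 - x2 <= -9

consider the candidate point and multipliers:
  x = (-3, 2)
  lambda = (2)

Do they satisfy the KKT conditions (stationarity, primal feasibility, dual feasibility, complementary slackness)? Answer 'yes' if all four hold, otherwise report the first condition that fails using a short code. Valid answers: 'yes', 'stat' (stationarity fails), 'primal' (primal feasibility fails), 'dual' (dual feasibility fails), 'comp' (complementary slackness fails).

Gradient of f: grad f(x) = Q x + c = (-6, 2)
Constraint values g_i(x) = a_i^T x - b_i:
  g_1((-3, 2)) = -2
Stationarity residual: grad f(x) + sum_i lambda_i a_i = (0, 0)
  -> stationarity OK
Primal feasibility (all g_i <= 0): OK
Dual feasibility (all lambda_i >= 0): OK
Complementary slackness (lambda_i * g_i(x) = 0 for all i): FAILS

Verdict: the first failing condition is complementary_slackness -> comp.

comp


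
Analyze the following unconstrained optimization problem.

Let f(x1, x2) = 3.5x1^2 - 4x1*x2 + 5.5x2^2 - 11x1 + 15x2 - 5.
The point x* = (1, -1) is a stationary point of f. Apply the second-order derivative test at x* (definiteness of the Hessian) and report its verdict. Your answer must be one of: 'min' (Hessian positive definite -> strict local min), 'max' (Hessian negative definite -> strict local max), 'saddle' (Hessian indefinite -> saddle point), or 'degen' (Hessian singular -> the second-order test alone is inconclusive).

Compute the Hessian H = grad^2 f:
  H = [[7, -4], [-4, 11]]
Verify stationarity: grad f(x*) = H x* + g = (0, 0).
Eigenvalues of H: 4.5279, 13.4721.
Both eigenvalues > 0, so H is positive definite -> x* is a strict local min.

min


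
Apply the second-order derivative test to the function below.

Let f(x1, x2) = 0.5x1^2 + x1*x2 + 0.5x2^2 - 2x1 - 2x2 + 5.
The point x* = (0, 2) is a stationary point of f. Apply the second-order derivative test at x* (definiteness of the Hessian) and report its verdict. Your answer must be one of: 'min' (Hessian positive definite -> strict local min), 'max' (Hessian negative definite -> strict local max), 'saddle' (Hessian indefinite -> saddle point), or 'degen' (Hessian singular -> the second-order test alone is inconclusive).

Compute the Hessian H = grad^2 f:
  H = [[1, 1], [1, 1]]
Verify stationarity: grad f(x*) = H x* + g = (0, 0).
Eigenvalues of H: 0, 2.
H has a zero eigenvalue (singular; positive semidefinite but not definite), so H is neither positive definite, negative definite, nor indefinite. The second-order test alone is inconclusive -> degen.
(Indeed, f is constant along the null direction of H through x*, so x* is not a strict local extremum.)

degen


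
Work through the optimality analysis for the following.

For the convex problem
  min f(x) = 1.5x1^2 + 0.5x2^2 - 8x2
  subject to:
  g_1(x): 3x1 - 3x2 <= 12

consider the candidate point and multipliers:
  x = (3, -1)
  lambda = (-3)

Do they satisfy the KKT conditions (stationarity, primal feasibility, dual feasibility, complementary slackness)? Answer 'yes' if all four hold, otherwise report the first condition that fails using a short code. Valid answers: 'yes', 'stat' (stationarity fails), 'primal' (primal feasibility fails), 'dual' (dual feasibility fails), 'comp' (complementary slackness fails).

Gradient of f: grad f(x) = Q x + c = (9, -9)
Constraint values g_i(x) = a_i^T x - b_i:
  g_1((3, -1)) = 0
Stationarity residual: grad f(x) + sum_i lambda_i a_i = (0, 0)
  -> stationarity OK
Primal feasibility (all g_i <= 0): OK
Dual feasibility (all lambda_i >= 0): FAILS
Complementary slackness (lambda_i * g_i(x) = 0 for all i): OK

Verdict: the first failing condition is dual_feasibility -> dual.

dual


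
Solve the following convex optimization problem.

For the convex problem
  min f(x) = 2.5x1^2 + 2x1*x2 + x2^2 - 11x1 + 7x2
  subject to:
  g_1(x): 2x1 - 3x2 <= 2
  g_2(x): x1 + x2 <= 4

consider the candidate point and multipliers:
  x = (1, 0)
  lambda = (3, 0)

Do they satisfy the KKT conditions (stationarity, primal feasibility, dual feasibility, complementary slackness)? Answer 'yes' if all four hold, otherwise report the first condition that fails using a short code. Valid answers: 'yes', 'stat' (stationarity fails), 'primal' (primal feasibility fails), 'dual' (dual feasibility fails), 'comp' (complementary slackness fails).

Gradient of f: grad f(x) = Q x + c = (-6, 9)
Constraint values g_i(x) = a_i^T x - b_i:
  g_1((1, 0)) = 0
  g_2((1, 0)) = -3
Stationarity residual: grad f(x) + sum_i lambda_i a_i = (0, 0)
  -> stationarity OK
Primal feasibility (all g_i <= 0): OK
Dual feasibility (all lambda_i >= 0): OK
Complementary slackness (lambda_i * g_i(x) = 0 for all i): OK

Verdict: yes, KKT holds.

yes


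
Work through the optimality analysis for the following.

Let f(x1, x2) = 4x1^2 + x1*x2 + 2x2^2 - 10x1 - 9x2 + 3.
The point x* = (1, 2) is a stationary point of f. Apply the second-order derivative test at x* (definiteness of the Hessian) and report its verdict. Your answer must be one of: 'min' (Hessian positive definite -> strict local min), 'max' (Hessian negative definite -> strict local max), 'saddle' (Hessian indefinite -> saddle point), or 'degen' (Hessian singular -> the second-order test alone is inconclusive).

Compute the Hessian H = grad^2 f:
  H = [[8, 1], [1, 4]]
Verify stationarity: grad f(x*) = H x* + g = (0, 0).
Eigenvalues of H: 3.7639, 8.2361.
Both eigenvalues > 0, so H is positive definite -> x* is a strict local min.

min


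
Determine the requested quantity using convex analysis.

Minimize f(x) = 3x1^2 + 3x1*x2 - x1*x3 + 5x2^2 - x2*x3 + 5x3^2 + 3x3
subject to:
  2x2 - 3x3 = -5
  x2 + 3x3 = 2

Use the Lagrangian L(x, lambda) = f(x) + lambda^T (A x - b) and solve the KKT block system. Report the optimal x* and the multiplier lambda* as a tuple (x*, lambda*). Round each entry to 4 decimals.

Form the Lagrangian:
  L(x, lambda) = (1/2) x^T Q x + c^T x + lambda^T (A x - b)
Stationarity (grad_x L = 0): Q x + c + A^T lambda = 0.
Primal feasibility: A x = b.

This gives the KKT block system:
  [ Q   A^T ] [ x     ]   [-c ]
  [ A    0  ] [ lambda ] = [ b ]

Solving the linear system:
  x*      = (0.6667, -1, 1)
  lambda* = (4.4815, 0.037)
  f(x*)   = 12.6667

x* = (0.6667, -1, 1), lambda* = (4.4815, 0.037)


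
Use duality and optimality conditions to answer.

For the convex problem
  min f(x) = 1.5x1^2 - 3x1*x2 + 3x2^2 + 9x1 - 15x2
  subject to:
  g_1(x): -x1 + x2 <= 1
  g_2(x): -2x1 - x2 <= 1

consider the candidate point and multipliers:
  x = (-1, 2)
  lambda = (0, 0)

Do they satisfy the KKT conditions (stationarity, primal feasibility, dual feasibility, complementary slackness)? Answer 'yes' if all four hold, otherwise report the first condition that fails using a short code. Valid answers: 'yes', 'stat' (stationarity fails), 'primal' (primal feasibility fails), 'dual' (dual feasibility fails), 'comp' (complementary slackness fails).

Gradient of f: grad f(x) = Q x + c = (0, 0)
Constraint values g_i(x) = a_i^T x - b_i:
  g_1((-1, 2)) = 2
  g_2((-1, 2)) = -1
Stationarity residual: grad f(x) + sum_i lambda_i a_i = (0, 0)
  -> stationarity OK
Primal feasibility (all g_i <= 0): FAILS
Dual feasibility (all lambda_i >= 0): OK
Complementary slackness (lambda_i * g_i(x) = 0 for all i): OK

Verdict: the first failing condition is primal_feasibility -> primal.

primal


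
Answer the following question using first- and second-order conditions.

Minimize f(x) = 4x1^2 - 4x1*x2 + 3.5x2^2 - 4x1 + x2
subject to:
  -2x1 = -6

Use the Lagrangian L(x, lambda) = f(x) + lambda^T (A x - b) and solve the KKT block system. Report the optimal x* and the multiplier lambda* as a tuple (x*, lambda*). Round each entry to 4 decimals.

Form the Lagrangian:
  L(x, lambda) = (1/2) x^T Q x + c^T x + lambda^T (A x - b)
Stationarity (grad_x L = 0): Q x + c + A^T lambda = 0.
Primal feasibility: A x = b.

This gives the KKT block system:
  [ Q   A^T ] [ x     ]   [-c ]
  [ A    0  ] [ lambda ] = [ b ]

Solving the linear system:
  x*      = (3, 1.5714)
  lambda* = (6.8571)
  f(x*)   = 15.3571

x* = (3, 1.5714), lambda* = (6.8571)


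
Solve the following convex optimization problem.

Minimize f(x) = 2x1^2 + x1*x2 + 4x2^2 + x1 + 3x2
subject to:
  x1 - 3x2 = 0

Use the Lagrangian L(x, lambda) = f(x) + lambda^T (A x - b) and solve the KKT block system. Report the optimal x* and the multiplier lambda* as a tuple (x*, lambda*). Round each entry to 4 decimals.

Form the Lagrangian:
  L(x, lambda) = (1/2) x^T Q x + c^T x + lambda^T (A x - b)
Stationarity (grad_x L = 0): Q x + c + A^T lambda = 0.
Primal feasibility: A x = b.

This gives the KKT block system:
  [ Q   A^T ] [ x     ]   [-c ]
  [ A    0  ] [ lambda ] = [ b ]

Solving the linear system:
  x*      = (-0.36, -0.12)
  lambda* = (0.56)
  f(x*)   = -0.36

x* = (-0.36, -0.12), lambda* = (0.56)


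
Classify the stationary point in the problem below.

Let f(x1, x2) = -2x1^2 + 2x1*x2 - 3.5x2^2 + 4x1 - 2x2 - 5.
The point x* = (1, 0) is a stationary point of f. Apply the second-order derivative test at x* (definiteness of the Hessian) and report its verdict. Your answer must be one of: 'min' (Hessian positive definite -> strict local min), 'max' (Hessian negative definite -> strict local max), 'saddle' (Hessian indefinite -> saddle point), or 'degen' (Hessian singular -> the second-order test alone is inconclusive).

Compute the Hessian H = grad^2 f:
  H = [[-4, 2], [2, -7]]
Verify stationarity: grad f(x*) = H x* + g = (0, 0).
Eigenvalues of H: -8, -3.
Both eigenvalues < 0, so H is negative definite -> x* is a strict local max.

max


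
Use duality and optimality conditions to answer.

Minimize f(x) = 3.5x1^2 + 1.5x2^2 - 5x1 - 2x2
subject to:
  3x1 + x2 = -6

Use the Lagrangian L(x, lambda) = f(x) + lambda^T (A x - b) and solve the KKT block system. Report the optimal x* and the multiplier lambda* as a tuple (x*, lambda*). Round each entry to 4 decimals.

Form the Lagrangian:
  L(x, lambda) = (1/2) x^T Q x + c^T x + lambda^T (A x - b)
Stationarity (grad_x L = 0): Q x + c + A^T lambda = 0.
Primal feasibility: A x = b.

This gives the KKT block system:
  [ Q   A^T ] [ x     ]   [-c ]
  [ A    0  ] [ lambda ] = [ b ]

Solving the linear system:
  x*      = (-1.6176, -1.1471)
  lambda* = (5.4412)
  f(x*)   = 21.5147

x* = (-1.6176, -1.1471), lambda* = (5.4412)


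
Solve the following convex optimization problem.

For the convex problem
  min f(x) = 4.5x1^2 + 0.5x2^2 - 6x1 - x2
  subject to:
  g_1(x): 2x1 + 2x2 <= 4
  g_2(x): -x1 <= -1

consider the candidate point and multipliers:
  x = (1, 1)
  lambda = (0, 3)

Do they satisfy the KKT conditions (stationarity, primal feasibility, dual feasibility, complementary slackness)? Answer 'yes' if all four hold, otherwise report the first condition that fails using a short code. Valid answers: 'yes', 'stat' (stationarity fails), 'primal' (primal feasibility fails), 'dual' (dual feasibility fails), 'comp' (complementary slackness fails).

Gradient of f: grad f(x) = Q x + c = (3, 0)
Constraint values g_i(x) = a_i^T x - b_i:
  g_1((1, 1)) = 0
  g_2((1, 1)) = 0
Stationarity residual: grad f(x) + sum_i lambda_i a_i = (0, 0)
  -> stationarity OK
Primal feasibility (all g_i <= 0): OK
Dual feasibility (all lambda_i >= 0): OK
Complementary slackness (lambda_i * g_i(x) = 0 for all i): OK

Verdict: yes, KKT holds.

yes


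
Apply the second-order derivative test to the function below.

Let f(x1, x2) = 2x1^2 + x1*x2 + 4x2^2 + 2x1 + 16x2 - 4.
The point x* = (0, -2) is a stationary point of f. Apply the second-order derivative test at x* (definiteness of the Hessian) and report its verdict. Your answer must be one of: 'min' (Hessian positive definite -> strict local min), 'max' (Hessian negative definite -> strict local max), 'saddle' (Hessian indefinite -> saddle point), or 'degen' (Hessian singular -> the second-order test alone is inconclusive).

Compute the Hessian H = grad^2 f:
  H = [[4, 1], [1, 8]]
Verify stationarity: grad f(x*) = H x* + g = (0, 0).
Eigenvalues of H: 3.7639, 8.2361.
Both eigenvalues > 0, so H is positive definite -> x* is a strict local min.

min


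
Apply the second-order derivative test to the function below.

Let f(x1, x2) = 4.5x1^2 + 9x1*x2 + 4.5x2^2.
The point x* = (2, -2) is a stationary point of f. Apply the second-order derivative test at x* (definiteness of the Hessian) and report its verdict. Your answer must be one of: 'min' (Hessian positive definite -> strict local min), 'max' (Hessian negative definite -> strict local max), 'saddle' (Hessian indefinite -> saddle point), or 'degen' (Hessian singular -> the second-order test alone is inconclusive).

Compute the Hessian H = grad^2 f:
  H = [[9, 9], [9, 9]]
Verify stationarity: grad f(x*) = H x* + g = (0, 0).
Eigenvalues of H: 0, 18.
H has a zero eigenvalue (singular; positive semidefinite but not definite), so H is neither positive definite, negative definite, nor indefinite. The second-order test alone is inconclusive -> degen.
(Indeed, f is constant along the null direction of H through x*, so x* is not a strict local extremum.)

degen


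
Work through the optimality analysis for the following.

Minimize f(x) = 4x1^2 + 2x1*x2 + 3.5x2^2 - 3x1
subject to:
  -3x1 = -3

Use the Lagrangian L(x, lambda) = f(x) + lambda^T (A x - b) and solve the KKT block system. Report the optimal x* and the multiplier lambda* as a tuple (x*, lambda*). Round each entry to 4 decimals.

Form the Lagrangian:
  L(x, lambda) = (1/2) x^T Q x + c^T x + lambda^T (A x - b)
Stationarity (grad_x L = 0): Q x + c + A^T lambda = 0.
Primal feasibility: A x = b.

This gives the KKT block system:
  [ Q   A^T ] [ x     ]   [-c ]
  [ A    0  ] [ lambda ] = [ b ]

Solving the linear system:
  x*      = (1, -0.2857)
  lambda* = (1.4762)
  f(x*)   = 0.7143

x* = (1, -0.2857), lambda* = (1.4762)


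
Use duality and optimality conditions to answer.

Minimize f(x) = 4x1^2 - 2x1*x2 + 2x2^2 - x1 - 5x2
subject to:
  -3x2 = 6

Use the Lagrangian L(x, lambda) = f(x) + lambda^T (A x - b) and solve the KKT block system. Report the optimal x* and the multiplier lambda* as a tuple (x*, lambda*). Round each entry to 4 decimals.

Form the Lagrangian:
  L(x, lambda) = (1/2) x^T Q x + c^T x + lambda^T (A x - b)
Stationarity (grad_x L = 0): Q x + c + A^T lambda = 0.
Primal feasibility: A x = b.

This gives the KKT block system:
  [ Q   A^T ] [ x     ]   [-c ]
  [ A    0  ] [ lambda ] = [ b ]

Solving the linear system:
  x*      = (-0.375, -2)
  lambda* = (-4.0833)
  f(x*)   = 17.4375

x* = (-0.375, -2), lambda* = (-4.0833)


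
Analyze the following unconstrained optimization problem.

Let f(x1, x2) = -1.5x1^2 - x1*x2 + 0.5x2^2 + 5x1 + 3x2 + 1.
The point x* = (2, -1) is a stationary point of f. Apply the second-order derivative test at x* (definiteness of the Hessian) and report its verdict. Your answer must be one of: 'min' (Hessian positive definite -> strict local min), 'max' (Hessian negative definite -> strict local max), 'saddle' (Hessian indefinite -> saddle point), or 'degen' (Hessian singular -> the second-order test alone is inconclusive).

Compute the Hessian H = grad^2 f:
  H = [[-3, -1], [-1, 1]]
Verify stationarity: grad f(x*) = H x* + g = (0, 0).
Eigenvalues of H: -3.2361, 1.2361.
Eigenvalues have mixed signs, so H is indefinite -> x* is a saddle point.

saddle


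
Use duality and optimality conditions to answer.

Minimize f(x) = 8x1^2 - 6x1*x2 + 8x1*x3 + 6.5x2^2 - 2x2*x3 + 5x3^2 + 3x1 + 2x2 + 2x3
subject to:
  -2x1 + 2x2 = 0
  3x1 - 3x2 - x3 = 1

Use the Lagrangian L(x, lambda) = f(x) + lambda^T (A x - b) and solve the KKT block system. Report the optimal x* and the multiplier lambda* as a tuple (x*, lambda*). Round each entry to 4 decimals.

Form the Lagrangian:
  L(x, lambda) = (1/2) x^T Q x + c^T x + lambda^T (A x - b)
Stationarity (grad_x L = 0): Q x + c + A^T lambda = 0.
Primal feasibility: A x = b.

This gives the KKT block system:
  [ Q   A^T ] [ x     ]   [-c ]
  [ A    0  ] [ lambda ] = [ b ]

Solving the linear system:
  x*      = (0.0588, 0.0588, -1)
  lambda* = (-13.6765, -7.6471)
  f(x*)   = 2.9706

x* = (0.0588, 0.0588, -1), lambda* = (-13.6765, -7.6471)


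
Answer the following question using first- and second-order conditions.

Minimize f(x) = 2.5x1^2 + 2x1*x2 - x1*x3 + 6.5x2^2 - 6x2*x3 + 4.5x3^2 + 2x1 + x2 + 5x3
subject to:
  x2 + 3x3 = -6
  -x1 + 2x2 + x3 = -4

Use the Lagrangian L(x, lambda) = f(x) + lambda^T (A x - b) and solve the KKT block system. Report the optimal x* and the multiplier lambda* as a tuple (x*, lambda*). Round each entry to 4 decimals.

Form the Lagrangian:
  L(x, lambda) = (1/2) x^T Q x + c^T x + lambda^T (A x - b)
Stationarity (grad_x L = 0): Q x + c + A^T lambda = 0.
Primal feasibility: A x = b.

This gives the KKT block system:
  [ Q   A^T ] [ x     ]   [-c ]
  [ A    0  ] [ lambda ] = [ b ]

Solving the linear system:
  x*      = (0.0952, -1.1429, -1.619)
  lambda* = (0.3333, 1.8095)
  f(x*)   = 0.0952

x* = (0.0952, -1.1429, -1.619), lambda* = (0.3333, 1.8095)


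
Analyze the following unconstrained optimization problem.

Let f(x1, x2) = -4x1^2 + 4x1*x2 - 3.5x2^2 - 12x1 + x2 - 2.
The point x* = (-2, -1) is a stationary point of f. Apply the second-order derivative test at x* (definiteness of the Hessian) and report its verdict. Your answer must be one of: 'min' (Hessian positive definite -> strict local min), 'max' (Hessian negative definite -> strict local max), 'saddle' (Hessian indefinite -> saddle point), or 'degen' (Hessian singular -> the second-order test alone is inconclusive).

Compute the Hessian H = grad^2 f:
  H = [[-8, 4], [4, -7]]
Verify stationarity: grad f(x*) = H x* + g = (0, 0).
Eigenvalues of H: -11.5311, -3.4689.
Both eigenvalues < 0, so H is negative definite -> x* is a strict local max.

max


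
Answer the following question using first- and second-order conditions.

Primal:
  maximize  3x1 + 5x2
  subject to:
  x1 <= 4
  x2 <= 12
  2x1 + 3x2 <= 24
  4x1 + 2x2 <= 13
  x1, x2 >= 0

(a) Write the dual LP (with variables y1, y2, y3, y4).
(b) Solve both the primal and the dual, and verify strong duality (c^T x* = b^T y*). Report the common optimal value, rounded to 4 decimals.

The standard primal-dual pair for 'max c^T x s.t. A x <= b, x >= 0' is:
  Dual:  min b^T y  s.t.  A^T y >= c,  y >= 0.

So the dual LP is:
  minimize  4y1 + 12y2 + 24y3 + 13y4
  subject to:
    y1 + 2y3 + 4y4 >= 3
    y2 + 3y3 + 2y4 >= 5
    y1, y2, y3, y4 >= 0

Solving the primal: x* = (0, 6.5).
  primal value c^T x* = 32.5.
Solving the dual: y* = (0, 0, 0, 2.5).
  dual value b^T y* = 32.5.
Strong duality: c^T x* = b^T y*. Confirmed.

32.5
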